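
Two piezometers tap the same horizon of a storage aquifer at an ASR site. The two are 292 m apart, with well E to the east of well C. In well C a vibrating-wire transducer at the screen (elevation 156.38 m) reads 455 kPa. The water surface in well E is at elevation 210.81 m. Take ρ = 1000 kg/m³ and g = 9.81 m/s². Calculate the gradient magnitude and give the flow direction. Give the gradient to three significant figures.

i ≈ 0.0276; groundwater flows toward the west

Pressure head at well C: ψ = P/(ρg) = 455×1000 / (1000 × 9.81) = 46.38 m.
Total head at well C: h = z + ψ = 156.38 + 46.38 = 202.76 m.
Total head at well E: h = 210.81 m (water level in the piezometer is the total head).
Head difference: h(well C) − h(well E) = 202.76 − 210.81 = -8.05 m.
Hydraulic gradient: i = |Δh| / L = 8.05 / 292 = 0.0276.
Flow is from higher to lower head: from well E toward well C, i.e. toward the west.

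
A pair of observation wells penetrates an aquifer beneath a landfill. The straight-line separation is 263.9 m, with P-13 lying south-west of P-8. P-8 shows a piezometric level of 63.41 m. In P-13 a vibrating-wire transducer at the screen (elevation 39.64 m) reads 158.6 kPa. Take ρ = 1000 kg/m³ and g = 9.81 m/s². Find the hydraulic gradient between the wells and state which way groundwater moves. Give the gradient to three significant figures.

Total head at P-8: h = 63.41 m (water level in the piezometer is the total head).
Pressure head at P-13: ψ = P/(ρg) = 158.6×1000 / (1000 × 9.81) = 16.17 m.
Total head at P-13: h = z + ψ = 39.64 + 16.17 = 55.81 m.
Head difference: h(P-8) − h(P-13) = 63.41 − 55.81 = 7.60 m.
Hydraulic gradient: i = |Δh| / L = 7.60 / 263.9 = 0.0288.
Flow is from higher to lower head: from P-8 toward P-13, i.e. toward the south-west.

i ≈ 0.0288; groundwater flows toward the south-west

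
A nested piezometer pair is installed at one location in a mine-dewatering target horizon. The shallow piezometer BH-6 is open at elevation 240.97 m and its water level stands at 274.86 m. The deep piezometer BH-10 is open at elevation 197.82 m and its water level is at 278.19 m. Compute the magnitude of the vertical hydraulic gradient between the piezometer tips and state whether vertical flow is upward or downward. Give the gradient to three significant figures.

|i_v| ≈ 0.0772; vertical flow is upward

Total head at BH-6: h = 274.86 m (water level in the standpipe).
Total head at BH-10: h = 278.19 m.
Δh = h(BH-6) − h(BH-10) = 274.86 − 278.19 = -3.33 m.
Vertical separation Δz = 240.97 − 197.82 = 43.15 m.
|i_v| = |Δh| / Δz = 3.33 / 43.15 = 0.0772.
Head is higher in the deep piezometer, so vertical flow is upward (discharge condition).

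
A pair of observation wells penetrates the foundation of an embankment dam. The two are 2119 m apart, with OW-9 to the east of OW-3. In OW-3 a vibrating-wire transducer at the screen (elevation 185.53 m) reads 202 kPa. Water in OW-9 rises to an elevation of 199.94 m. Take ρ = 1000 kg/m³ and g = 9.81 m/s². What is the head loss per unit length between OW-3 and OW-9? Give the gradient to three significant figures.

i ≈ 0.00292 m/m

Pressure head at OW-3: ψ = P/(ρg) = 202×1000 / (1000 × 9.81) = 20.59 m.
Total head at OW-3: h = z + ψ = 185.53 + 20.59 = 206.12 m.
Total head at OW-9: h = 199.94 m (water level in the piezometer is the total head).
Head difference: h(OW-3) − h(OW-9) = 206.12 − 199.94 = 6.18 m.
Hydraulic gradient: i = |Δh| / L = 6.18 / 2119 = 0.00292.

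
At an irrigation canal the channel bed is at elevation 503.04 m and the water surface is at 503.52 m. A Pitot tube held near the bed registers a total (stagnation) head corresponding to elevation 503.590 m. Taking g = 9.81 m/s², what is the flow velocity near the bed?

Near the bed, under hydrostatic conditions, the piezometric head (z + ψ) equals the free-surface elevation, 503.52 m.
Velocity head = total − piezometric = 503.590 − 503.52 = 0.070 m.
v = √(2g·h_v) = √(2 × 9.81 × 0.070) = 1.17 m/s.

v ≈ 1.17 m/s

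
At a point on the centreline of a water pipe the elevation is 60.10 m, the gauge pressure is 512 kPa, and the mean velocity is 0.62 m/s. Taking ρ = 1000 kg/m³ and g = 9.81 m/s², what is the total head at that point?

h ≈ 112.31 m

Pressure head ψ = P/(ρg) = 512×1000 / (1000 × 9.81) = 52.19 m.
Velocity head = v²/(2g) = 0.62² / (2 × 9.81) = 0.020 m.
h = z + ψ + v²/(2g) = 60.10 + 52.19 + 0.020 = 112.31 m.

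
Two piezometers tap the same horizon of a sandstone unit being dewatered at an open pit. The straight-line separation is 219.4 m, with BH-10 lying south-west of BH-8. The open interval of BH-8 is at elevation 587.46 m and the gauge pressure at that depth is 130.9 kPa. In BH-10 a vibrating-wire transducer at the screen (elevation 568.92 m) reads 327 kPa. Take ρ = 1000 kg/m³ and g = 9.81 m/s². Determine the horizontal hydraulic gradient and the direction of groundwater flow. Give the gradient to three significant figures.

i ≈ 0.00661; groundwater flows toward the north-east

Pressure head at BH-8: ψ = P/(ρg) = 130.9×1000 / (1000 × 9.81) = 13.34 m.
Total head at BH-8: h = z + ψ = 587.46 + 13.34 = 600.80 m.
Pressure head at BH-10: ψ = P/(ρg) = 327×1000 / (1000 × 9.81) = 33.33 m.
Total head at BH-10: h = z + ψ = 568.92 + 33.33 = 602.25 m.
Head difference: h(BH-8) − h(BH-10) = 600.80 − 602.25 = -1.45 m.
Hydraulic gradient: i = |Δh| / L = 1.45 / 219.4 = 0.00661.
Flow is from higher to lower head: from BH-10 toward BH-8, i.e. toward the north-east.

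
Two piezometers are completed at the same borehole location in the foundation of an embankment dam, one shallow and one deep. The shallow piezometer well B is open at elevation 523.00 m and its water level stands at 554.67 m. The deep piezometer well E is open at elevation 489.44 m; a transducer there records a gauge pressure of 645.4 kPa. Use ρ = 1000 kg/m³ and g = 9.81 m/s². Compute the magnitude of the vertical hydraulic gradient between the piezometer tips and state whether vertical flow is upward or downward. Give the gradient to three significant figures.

|i_v| ≈ 0.0167; vertical flow is upward

Total head at well B: h = 554.67 m (water level in the standpipe).
Pressure head at well E: ψ = P/(ρg) = 645.4×1000 / (1000 × 9.81) = 65.79 m.
Total head at well E: h = z + ψ = 489.44 + 65.79 = 555.23 m.
Δh = h(well B) − h(well E) = 554.67 − 555.23 = -0.56 m.
Vertical separation Δz = 523.00 − 489.44 = 33.56 m.
|i_v| = |Δh| / Δz = 0.56 / 33.56 = 0.0167.
Head is higher in the deep piezometer, so vertical flow is upward (discharge condition).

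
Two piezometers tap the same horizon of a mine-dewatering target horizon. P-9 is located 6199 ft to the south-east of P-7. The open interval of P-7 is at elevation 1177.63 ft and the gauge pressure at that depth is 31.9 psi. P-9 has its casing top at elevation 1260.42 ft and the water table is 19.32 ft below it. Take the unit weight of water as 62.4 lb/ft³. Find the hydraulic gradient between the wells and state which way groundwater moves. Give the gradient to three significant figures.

Pressure head at P-7: ψ = 144·P/γ = 144 × 31.9 / 62.4 = 73.62 ft.
Total head at P-7: h = z + ψ = 1177.63 + 73.62 = 1251.25 ft.
Total head at P-9: h = 1260.42 − 19.32 = 1241.10 ft.
Head difference: h(P-7) − h(P-9) = 1251.25 − 1241.10 = 10.15 ft.
Hydraulic gradient: i = |Δh| / L = 10.15 / 6199 = 0.00164.
Flow is from higher to lower head: from P-7 toward P-9, i.e. toward the south-east.

i ≈ 0.00164; groundwater flows toward the south-east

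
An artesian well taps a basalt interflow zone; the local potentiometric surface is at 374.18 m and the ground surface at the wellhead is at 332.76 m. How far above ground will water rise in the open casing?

≈ 41.42 m above ground

Water rises to the potentiometric surface, so the rise above ground = 374.18 − 332.76 = 41.42 m.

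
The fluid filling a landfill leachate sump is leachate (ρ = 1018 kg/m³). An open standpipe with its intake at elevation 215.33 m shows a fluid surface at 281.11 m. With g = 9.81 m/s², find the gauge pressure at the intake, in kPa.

P ≈ 657 kPa

Pressure head ψ = h − z = 281.11 − 215.33 = 65.78 m.
P = ρgψ = 1018 × 9.81 × 65.78 = 656917 Pa ≈ 657 kPa.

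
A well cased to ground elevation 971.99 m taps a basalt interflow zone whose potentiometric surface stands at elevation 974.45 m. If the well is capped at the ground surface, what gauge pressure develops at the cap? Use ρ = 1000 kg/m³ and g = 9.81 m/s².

P ≈ 24.1 kPa

Head above the cap: Δh = 974.45 − 971.99 = 2.46 m.
P = ρgΔh = 1000 × 9.81 × 2.46 = 24133 Pa ≈ 24.1 kPa.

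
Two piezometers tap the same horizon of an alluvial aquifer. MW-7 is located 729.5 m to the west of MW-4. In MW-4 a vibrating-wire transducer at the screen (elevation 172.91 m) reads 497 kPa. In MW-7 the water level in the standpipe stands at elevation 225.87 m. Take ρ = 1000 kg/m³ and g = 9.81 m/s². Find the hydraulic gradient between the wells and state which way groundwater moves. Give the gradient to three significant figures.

Pressure head at MW-4: ψ = P/(ρg) = 497×1000 / (1000 × 9.81) = 50.66 m.
Total head at MW-4: h = z + ψ = 172.91 + 50.66 = 223.57 m.
Total head at MW-7: h = 225.87 m (water level in the piezometer is the total head).
Head difference: h(MW-4) − h(MW-7) = 223.57 − 225.87 = -2.30 m.
Hydraulic gradient: i = |Δh| / L = 2.30 / 729.5 = 0.00315.
Flow is from higher to lower head: from MW-7 toward MW-4, i.e. toward the east.

i ≈ 0.00315; groundwater flows toward the east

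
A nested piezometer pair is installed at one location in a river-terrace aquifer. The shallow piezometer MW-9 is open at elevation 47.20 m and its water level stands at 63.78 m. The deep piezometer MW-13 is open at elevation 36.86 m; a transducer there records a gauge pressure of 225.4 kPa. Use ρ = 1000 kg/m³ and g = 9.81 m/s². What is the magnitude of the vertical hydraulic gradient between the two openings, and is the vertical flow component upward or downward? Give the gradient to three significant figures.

Total head at MW-9: h = 63.78 m (water level in the standpipe).
Pressure head at MW-13: ψ = P/(ρg) = 225.4×1000 / (1000 × 9.81) = 22.98 m.
Total head at MW-13: h = z + ψ = 36.86 + 22.98 = 59.84 m.
Δh = h(MW-9) − h(MW-13) = 63.78 − 59.84 = 3.94 m.
Vertical separation Δz = 47.20 − 36.86 = 10.34 m.
|i_v| = |Δh| / Δz = 3.94 / 10.34 = 0.381.
Head is higher in the shallow piezometer, so vertical flow is downward (recharge condition).

|i_v| ≈ 0.381; vertical flow is downward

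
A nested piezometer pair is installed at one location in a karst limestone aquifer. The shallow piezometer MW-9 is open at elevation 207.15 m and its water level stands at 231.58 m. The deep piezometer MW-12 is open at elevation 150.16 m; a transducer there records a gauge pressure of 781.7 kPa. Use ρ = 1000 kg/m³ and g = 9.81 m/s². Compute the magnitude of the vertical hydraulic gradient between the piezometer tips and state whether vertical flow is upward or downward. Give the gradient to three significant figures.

Total head at MW-9: h = 231.58 m (water level in the standpipe).
Pressure head at MW-12: ψ = P/(ρg) = 781.7×1000 / (1000 × 9.81) = 79.68 m.
Total head at MW-12: h = z + ψ = 150.16 + 79.68 = 229.84 m.
Δh = h(MW-9) − h(MW-12) = 231.58 − 229.84 = 1.74 m.
Vertical separation Δz = 207.15 − 150.16 = 56.99 m.
|i_v| = |Δh| / Δz = 1.74 / 56.99 = 0.0305.
Head is higher in the shallow piezometer, so vertical flow is downward (recharge condition).

|i_v| ≈ 0.0305; vertical flow is downward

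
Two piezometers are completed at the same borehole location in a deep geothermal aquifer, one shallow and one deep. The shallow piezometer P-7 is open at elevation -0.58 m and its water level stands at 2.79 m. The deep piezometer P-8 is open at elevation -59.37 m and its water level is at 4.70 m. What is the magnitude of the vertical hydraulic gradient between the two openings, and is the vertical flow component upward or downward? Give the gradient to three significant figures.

Total head at P-7: h = 2.79 m (water level in the standpipe).
Total head at P-8: h = 4.70 m.
Δh = h(P-7) − h(P-8) = 2.79 − 4.70 = -1.91 m.
Vertical separation Δz = -0.58 − (-59.37) = 58.79 m.
|i_v| = |Δh| / Δz = 1.91 / 58.79 = 0.0325.
Head is higher in the deep piezometer, so vertical flow is upward (discharge condition).

|i_v| ≈ 0.0325; vertical flow is upward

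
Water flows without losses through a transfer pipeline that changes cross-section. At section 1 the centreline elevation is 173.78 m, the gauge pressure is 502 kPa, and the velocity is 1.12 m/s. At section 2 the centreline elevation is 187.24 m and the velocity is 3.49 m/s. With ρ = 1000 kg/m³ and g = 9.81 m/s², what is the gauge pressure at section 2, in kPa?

Pressure head at 1: ψ₁ = P₁/(ρg) = 502×1000 / (1000 × 9.81) = 51.17 m.
Velocity heads: v₁²/2g = 1.12²/19.62 = 0.064 m; v₂²/2g = 3.49²/19.62 = 0.621 m.
Total head H = z₁ + ψ₁ + v₁²/2g = 173.78 + 51.17 + 0.064 = 225.01 m.
ψ₂ = H − z₂ − v₂²/2g = 225.01 − 187.24 − 0.621 = 37.15 m.
P₂ = ρgψ₂ = 1000 × 9.81 × 37.15 ≈ 364 kPa.

P₂ ≈ 364 kPa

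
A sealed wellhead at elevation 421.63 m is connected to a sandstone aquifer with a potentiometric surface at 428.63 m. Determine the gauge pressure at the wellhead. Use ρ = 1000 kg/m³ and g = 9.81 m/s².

P ≈ 68.7 kPa

Head above the cap: Δh = 428.63 − 421.63 = 7.00 m.
P = ρgΔh = 1000 × 9.81 × 7.00 = 68670 Pa ≈ 68.7 kPa.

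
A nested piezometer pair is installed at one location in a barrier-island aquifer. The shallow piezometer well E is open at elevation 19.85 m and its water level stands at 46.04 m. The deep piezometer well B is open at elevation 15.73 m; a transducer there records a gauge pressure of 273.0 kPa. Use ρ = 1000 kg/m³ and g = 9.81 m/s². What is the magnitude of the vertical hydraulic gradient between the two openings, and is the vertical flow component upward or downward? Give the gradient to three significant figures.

|i_v| ≈ 0.602; vertical flow is downward

Total head at well E: h = 46.04 m (water level in the standpipe).
Pressure head at well B: ψ = P/(ρg) = 273.0×1000 / (1000 × 9.81) = 27.83 m.
Total head at well B: h = z + ψ = 15.73 + 27.83 = 43.56 m.
Δh = h(well E) − h(well B) = 46.04 − 43.56 = 2.48 m.
Vertical separation Δz = 19.85 − 15.73 = 4.12 m.
|i_v| = |Δh| / Δz = 2.48 / 4.12 = 0.602.
Head is higher in the shallow piezometer, so vertical flow is downward (recharge condition).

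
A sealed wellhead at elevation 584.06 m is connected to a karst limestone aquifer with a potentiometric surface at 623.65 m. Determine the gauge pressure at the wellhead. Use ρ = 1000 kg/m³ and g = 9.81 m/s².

Head above the cap: Δh = 623.65 − 584.06 = 39.59 m.
P = ρgΔh = 1000 × 9.81 × 39.59 = 388378 Pa ≈ 388 kPa.

P ≈ 388 kPa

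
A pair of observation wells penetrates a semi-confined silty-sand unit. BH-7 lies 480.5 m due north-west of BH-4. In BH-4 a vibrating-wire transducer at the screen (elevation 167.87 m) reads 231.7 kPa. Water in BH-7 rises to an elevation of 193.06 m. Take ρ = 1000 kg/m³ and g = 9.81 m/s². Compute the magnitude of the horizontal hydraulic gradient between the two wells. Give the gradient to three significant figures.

Pressure head at BH-4: ψ = P/(ρg) = 231.7×1000 / (1000 × 9.81) = 23.62 m.
Total head at BH-4: h = z + ψ = 167.87 + 23.62 = 191.49 m.
Total head at BH-7: h = 193.06 m (water level in the piezometer is the total head).
Head difference: h(BH-4) − h(BH-7) = 191.49 − 193.06 = -1.57 m.
Hydraulic gradient: i = |Δh| / L = 1.57 / 480.5 = 0.00327.

i ≈ 0.00327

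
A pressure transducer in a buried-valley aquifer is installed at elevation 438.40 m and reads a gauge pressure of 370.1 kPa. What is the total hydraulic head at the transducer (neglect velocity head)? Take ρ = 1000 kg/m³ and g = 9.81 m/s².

h ≈ 476.13 m

ψ = P/(ρg) = 370.1×1000 / (1000 × 9.81) = 37.73 m.
h = z + ψ = 438.40 + 37.73 = 476.13 m.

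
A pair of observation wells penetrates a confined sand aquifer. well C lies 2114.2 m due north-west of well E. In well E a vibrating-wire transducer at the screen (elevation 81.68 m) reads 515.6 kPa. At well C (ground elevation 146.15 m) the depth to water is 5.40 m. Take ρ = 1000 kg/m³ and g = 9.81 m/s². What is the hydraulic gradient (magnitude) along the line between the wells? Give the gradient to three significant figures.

i ≈ 0.00308

Pressure head at well E: ψ = P/(ρg) = 515.6×1000 / (1000 × 9.81) = 52.56 m.
Total head at well E: h = z + ψ = 81.68 + 52.56 = 134.24 m.
Total head at well C: h = 146.15 − 5.40 = 140.75 m.
Head difference: h(well E) − h(well C) = 134.24 − 140.75 = -6.51 m.
Hydraulic gradient: i = |Δh| / L = 6.51 / 2114.2 = 0.00308.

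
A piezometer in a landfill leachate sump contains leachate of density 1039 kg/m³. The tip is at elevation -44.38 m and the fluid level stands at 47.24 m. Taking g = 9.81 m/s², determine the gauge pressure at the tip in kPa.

P ≈ 934 kPa

Pressure head ψ = h − z = 47.24 − (-44.38) = 91.62 m.
P = ρgψ = 1039 × 9.81 × 91.62 = 933845 Pa ≈ 934 kPa.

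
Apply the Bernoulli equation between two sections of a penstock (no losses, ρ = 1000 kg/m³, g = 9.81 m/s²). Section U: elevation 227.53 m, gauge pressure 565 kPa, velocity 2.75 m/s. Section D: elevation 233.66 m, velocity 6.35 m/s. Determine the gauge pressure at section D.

P₂ ≈ 488 kPa

Pressure head at U: ψ₁ = P₁/(ρg) = 565×1000 / (1000 × 9.81) = 57.59 m.
Velocity heads: v₁²/2g = 2.75²/19.62 = 0.385 m; v₂²/2g = 6.35²/19.62 = 2.055 m.
Total head H = z₁ + ψ₁ + v₁²/2g = 227.53 + 57.59 + 0.385 = 285.50 m.
ψ₂ = H − z₂ − v₂²/2g = 285.50 − 233.66 − 2.055 = 49.79 m.
P₂ = ρgψ₂ = 1000 × 9.81 × 49.79 ≈ 488 kPa.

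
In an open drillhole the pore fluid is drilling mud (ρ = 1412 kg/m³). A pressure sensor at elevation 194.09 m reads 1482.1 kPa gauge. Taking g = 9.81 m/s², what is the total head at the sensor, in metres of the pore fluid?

h ≈ 301.09 m

ψ = P/(ρg) = 1482.1×1000 / (1412 × 9.81) = 107.00 m.
h = z + ψ = 194.09 + 107.00 = 301.09 m.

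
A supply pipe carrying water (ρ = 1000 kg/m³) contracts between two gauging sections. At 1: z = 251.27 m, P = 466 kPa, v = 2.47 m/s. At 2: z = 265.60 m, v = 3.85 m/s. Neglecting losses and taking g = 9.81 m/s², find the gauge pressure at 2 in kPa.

Pressure head at 1: ψ₁ = P₁/(ρg) = 466×1000 / (1000 × 9.81) = 47.50 m.
Velocity heads: v₁²/2g = 2.47²/19.62 = 0.311 m; v₂²/2g = 3.85²/19.62 = 0.755 m.
Total head H = z₁ + ψ₁ + v₁²/2g = 251.27 + 47.50 + 0.311 = 299.08 m.
ψ₂ = H − z₂ − v₂²/2g = 299.08 − 265.60 − 0.755 = 32.72 m.
P₂ = ρgψ₂ = 1000 × 9.81 × 32.72 ≈ 321 kPa.

P₂ ≈ 321 kPa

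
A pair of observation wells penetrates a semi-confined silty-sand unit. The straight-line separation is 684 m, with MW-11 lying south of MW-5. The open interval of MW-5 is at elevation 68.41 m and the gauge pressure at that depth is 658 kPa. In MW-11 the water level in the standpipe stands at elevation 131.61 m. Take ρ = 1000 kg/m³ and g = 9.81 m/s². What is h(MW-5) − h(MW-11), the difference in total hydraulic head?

Δh ≈ 3.87 m

Pressure head at MW-5: ψ = P/(ρg) = 658×1000 / (1000 × 9.81) = 67.07 m.
Total head at MW-5: h = z + ψ = 68.41 + 67.07 = 135.48 m.
Total head at MW-11: h = 131.61 m (water level in the piezometer is the total head).
Head difference: h(MW-5) − h(MW-11) = 135.48 − 131.61 = 3.87 m.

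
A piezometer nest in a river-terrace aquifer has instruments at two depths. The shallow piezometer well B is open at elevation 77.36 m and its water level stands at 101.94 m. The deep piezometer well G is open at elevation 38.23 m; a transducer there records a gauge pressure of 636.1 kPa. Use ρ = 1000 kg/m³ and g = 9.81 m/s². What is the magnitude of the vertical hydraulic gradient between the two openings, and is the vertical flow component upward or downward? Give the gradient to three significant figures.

Total head at well B: h = 101.94 m (water level in the standpipe).
Pressure head at well G: ψ = P/(ρg) = 636.1×1000 / (1000 × 9.81) = 64.84 m.
Total head at well G: h = z + ψ = 38.23 + 64.84 = 103.07 m.
Δh = h(well B) − h(well G) = 101.94 − 103.07 = -1.13 m.
Vertical separation Δz = 77.36 − 38.23 = 39.13 m.
|i_v| = |Δh| / Δz = 1.13 / 39.13 = 0.0289.
Head is higher in the deep piezometer, so vertical flow is upward (discharge condition).

|i_v| ≈ 0.0289; vertical flow is upward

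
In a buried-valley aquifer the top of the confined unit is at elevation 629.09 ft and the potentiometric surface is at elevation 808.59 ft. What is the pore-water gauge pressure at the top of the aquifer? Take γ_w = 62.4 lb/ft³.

Pressure head at the aquifer top: ψ = h − z = 808.59 − 629.09 = 179.50 ft.
P = γψ/144 = 62.4 × 179.50 / 144 = 77.8 psi.

P ≈ 77.8 psi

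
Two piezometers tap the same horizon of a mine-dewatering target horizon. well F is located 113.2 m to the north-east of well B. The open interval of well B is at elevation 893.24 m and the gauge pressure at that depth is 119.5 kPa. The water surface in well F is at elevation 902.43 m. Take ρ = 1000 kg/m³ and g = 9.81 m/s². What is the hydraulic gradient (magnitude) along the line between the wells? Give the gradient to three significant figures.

i ≈ 0.0264

Pressure head at well B: ψ = P/(ρg) = 119.5×1000 / (1000 × 9.81) = 12.18 m.
Total head at well B: h = z + ψ = 893.24 + 12.18 = 905.42 m.
Total head at well F: h = 902.43 m (water level in the piezometer is the total head).
Head difference: h(well B) − h(well F) = 905.42 − 902.43 = 2.99 m.
Hydraulic gradient: i = |Δh| / L = 2.99 / 113.2 = 0.0264.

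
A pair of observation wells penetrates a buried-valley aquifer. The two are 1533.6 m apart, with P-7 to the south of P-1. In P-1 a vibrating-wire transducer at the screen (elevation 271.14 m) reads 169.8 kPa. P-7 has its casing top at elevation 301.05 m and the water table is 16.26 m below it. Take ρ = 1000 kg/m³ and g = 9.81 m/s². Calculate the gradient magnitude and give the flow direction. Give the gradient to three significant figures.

Pressure head at P-1: ψ = P/(ρg) = 169.8×1000 / (1000 × 9.81) = 17.31 m.
Total head at P-1: h = z + ψ = 271.14 + 17.31 = 288.45 m.
Total head at P-7: h = 301.05 − 16.26 = 284.79 m.
Head difference: h(P-1) − h(P-7) = 288.45 − 284.79 = 3.66 m.
Hydraulic gradient: i = |Δh| / L = 3.66 / 1533.6 = 0.00239.
Flow is from higher to lower head: from P-1 toward P-7, i.e. toward the south.

i ≈ 0.00239; groundwater flows toward the south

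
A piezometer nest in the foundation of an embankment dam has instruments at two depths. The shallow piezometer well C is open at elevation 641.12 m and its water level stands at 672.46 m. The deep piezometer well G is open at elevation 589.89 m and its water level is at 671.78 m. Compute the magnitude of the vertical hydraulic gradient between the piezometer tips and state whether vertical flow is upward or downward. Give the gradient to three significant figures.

Total head at well C: h = 672.46 m (water level in the standpipe).
Total head at well G: h = 671.78 m.
Δh = h(well C) − h(well G) = 672.46 − 671.78 = 0.68 m.
Vertical separation Δz = 641.12 − 589.89 = 51.23 m.
|i_v| = |Δh| / Δz = 0.68 / 51.23 = 0.0133.
Head is higher in the shallow piezometer, so vertical flow is downward (recharge condition).

|i_v| ≈ 0.0133; vertical flow is downward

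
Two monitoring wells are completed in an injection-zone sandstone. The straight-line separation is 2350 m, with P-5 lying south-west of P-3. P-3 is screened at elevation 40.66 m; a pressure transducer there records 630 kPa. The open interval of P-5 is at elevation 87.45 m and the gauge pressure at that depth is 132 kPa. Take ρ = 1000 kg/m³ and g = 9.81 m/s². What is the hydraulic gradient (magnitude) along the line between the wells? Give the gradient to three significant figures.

Pressure head at P-3: ψ = P/(ρg) = 630×1000 / (1000 × 9.81) = 64.22 m.
Total head at P-3: h = z + ψ = 40.66 + 64.22 = 104.88 m.
Pressure head at P-5: ψ = P/(ρg) = 132×1000 / (1000 × 9.81) = 13.46 m.
Total head at P-5: h = z + ψ = 87.45 + 13.46 = 100.91 m.
Head difference: h(P-3) − h(P-5) = 104.88 − 100.91 = 3.97 m.
Hydraulic gradient: i = |Δh| / L = 3.97 / 2350 = 0.00169.

i ≈ 0.00169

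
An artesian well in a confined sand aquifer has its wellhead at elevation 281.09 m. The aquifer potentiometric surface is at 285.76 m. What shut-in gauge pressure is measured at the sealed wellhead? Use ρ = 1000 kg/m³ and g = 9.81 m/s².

P ≈ 45.8 kPa

Head above the cap: Δh = 285.76 − 281.09 = 4.67 m.
P = ρgΔh = 1000 × 9.81 × 4.67 = 45813 Pa ≈ 45.8 kPa.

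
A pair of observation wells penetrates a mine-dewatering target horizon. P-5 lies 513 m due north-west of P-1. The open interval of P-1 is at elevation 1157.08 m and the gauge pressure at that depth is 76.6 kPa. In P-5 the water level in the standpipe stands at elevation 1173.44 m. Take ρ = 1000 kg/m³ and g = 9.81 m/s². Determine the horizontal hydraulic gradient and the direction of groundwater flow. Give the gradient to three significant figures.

i ≈ 0.0167; groundwater flows toward the south-east

Pressure head at P-1: ψ = P/(ρg) = 76.6×1000 / (1000 × 9.81) = 7.81 m.
Total head at P-1: h = z + ψ = 1157.08 + 7.81 = 1164.89 m.
Total head at P-5: h = 1173.44 m (water level in the piezometer is the total head).
Head difference: h(P-1) − h(P-5) = 1164.89 − 1173.44 = -8.55 m.
Hydraulic gradient: i = |Δh| / L = 8.55 / 513 = 0.0167.
Flow is from higher to lower head: from P-5 toward P-1, i.e. toward the south-east.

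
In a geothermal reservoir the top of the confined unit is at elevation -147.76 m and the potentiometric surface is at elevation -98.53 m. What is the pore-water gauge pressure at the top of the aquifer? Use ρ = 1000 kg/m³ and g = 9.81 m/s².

P ≈ 483 kPa

Pressure head at the aquifer top: ψ = h − z = -98.53 − (-147.76) = 49.23 m.
P = ρgψ = 1000 × 9.81 × 49.23 = 482946 Pa ≈ 483 kPa.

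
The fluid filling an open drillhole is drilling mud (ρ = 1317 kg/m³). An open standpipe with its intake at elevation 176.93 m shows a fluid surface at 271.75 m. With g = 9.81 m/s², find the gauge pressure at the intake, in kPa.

P ≈ 1230 kPa

Pressure head ψ = h − z = 271.75 − 176.93 = 94.82 m.
P = ρgψ = 1317 × 9.81 × 94.82 = 1225053 Pa ≈ 1230 kPa.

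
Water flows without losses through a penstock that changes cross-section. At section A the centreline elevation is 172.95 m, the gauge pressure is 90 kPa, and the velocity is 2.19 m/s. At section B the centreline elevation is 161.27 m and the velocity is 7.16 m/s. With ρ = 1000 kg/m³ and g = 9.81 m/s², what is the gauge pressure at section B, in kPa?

P₂ ≈ 181 kPa

Pressure head at A: ψ₁ = P₁/(ρg) = 90×1000 / (1000 × 9.81) = 9.17 m.
Velocity heads: v₁²/2g = 2.19²/19.62 = 0.244 m; v₂²/2g = 7.16²/19.62 = 2.613 m.
Total head H = z₁ + ψ₁ + v₁²/2g = 172.95 + 9.17 + 0.244 = 182.36 m.
ψ₂ = H − z₂ − v₂²/2g = 182.36 − 161.27 − 2.613 = 18.48 m.
P₂ = ρgψ₂ = 1000 × 9.81 × 18.48 ≈ 181 kPa.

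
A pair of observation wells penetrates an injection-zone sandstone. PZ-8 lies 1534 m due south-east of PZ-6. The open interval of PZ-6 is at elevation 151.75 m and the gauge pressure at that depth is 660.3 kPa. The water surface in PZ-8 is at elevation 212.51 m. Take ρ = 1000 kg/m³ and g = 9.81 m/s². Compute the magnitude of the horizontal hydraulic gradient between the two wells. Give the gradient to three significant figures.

i ≈ 0.00427

Pressure head at PZ-6: ψ = P/(ρg) = 660.3×1000 / (1000 × 9.81) = 67.31 m.
Total head at PZ-6: h = z + ψ = 151.75 + 67.31 = 219.06 m.
Total head at PZ-8: h = 212.51 m (water level in the piezometer is the total head).
Head difference: h(PZ-6) − h(PZ-8) = 219.06 − 212.51 = 6.55 m.
Hydraulic gradient: i = |Δh| / L = 6.55 / 1534 = 0.00427.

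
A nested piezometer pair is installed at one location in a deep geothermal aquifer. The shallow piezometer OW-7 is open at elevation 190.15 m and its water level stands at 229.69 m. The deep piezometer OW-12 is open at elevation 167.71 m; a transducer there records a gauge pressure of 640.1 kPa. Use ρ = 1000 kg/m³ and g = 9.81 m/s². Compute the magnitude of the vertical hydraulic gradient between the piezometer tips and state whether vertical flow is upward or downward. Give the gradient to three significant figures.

Total head at OW-7: h = 229.69 m (water level in the standpipe).
Pressure head at OW-12: ψ = P/(ρg) = 640.1×1000 / (1000 × 9.81) = 65.25 m.
Total head at OW-12: h = z + ψ = 167.71 + 65.25 = 232.96 m.
Δh = h(OW-7) − h(OW-12) = 229.69 − 232.96 = -3.27 m.
Vertical separation Δz = 190.15 − 167.71 = 22.44 m.
|i_v| = |Δh| / Δz = 3.27 / 22.44 = 0.146.
Head is higher in the deep piezometer, so vertical flow is upward (discharge condition).

|i_v| ≈ 0.146; vertical flow is upward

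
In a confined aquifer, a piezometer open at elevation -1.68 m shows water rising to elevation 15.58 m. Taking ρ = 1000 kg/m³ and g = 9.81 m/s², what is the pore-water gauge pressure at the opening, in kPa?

Pressure head ψ = h − z = 15.58 − (-1.68) = 17.26 m.
P = ρgψ = 1000 × 9.81 × 17.26 = 169321 Pa ≈ 169 kPa.

P ≈ 169 kPa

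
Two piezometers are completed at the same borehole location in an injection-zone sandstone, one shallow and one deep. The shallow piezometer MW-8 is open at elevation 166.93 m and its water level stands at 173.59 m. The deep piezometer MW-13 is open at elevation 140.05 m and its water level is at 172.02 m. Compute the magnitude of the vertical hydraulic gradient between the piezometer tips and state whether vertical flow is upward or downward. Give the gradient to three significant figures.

|i_v| ≈ 0.0584; vertical flow is downward

Total head at MW-8: h = 173.59 m (water level in the standpipe).
Total head at MW-13: h = 172.02 m.
Δh = h(MW-8) − h(MW-13) = 173.59 − 172.02 = 1.57 m.
Vertical separation Δz = 166.93 − 140.05 = 26.88 m.
|i_v| = |Δh| / Δz = 1.57 / 26.88 = 0.0584.
Head is higher in the shallow piezometer, so vertical flow is downward (recharge condition).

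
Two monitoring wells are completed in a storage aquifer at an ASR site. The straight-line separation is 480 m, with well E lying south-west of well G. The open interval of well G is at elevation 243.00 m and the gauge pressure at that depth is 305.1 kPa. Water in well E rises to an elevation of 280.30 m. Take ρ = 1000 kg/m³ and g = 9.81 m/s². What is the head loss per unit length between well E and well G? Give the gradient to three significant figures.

i ≈ 0.0129 m/m

Pressure head at well G: ψ = P/(ρg) = 305.1×1000 / (1000 × 9.81) = 31.10 m.
Total head at well G: h = z + ψ = 243.00 + 31.10 = 274.10 m.
Total head at well E: h = 280.30 m (water level in the piezometer is the total head).
Head difference: h(well G) − h(well E) = 274.10 − 280.30 = -6.20 m.
Hydraulic gradient: i = |Δh| / L = 6.20 / 480 = 0.0129.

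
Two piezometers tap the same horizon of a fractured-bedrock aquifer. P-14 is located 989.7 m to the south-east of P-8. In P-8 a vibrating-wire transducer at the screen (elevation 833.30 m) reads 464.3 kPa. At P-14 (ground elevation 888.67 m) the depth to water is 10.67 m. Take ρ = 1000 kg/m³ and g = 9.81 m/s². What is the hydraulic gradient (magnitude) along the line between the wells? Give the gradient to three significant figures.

i ≈ 0.00266

Pressure head at P-8: ψ = P/(ρg) = 464.3×1000 / (1000 × 9.81) = 47.33 m.
Total head at P-8: h = z + ψ = 833.30 + 47.33 = 880.63 m.
Total head at P-14: h = 888.67 − 10.67 = 878.00 m.
Head difference: h(P-8) − h(P-14) = 880.63 − 878.00 = 2.63 m.
Hydraulic gradient: i = |Δh| / L = 2.63 / 989.7 = 0.00266.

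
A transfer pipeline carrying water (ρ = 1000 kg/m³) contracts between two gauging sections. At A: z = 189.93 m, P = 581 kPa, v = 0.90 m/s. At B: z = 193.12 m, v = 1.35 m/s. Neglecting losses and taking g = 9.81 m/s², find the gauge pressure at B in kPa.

Pressure head at A: ψ₁ = P₁/(ρg) = 581×1000 / (1000 × 9.81) = 59.23 m.
Velocity heads: v₁²/2g = 0.90²/19.62 = 0.041 m; v₂²/2g = 1.35²/19.62 = 0.093 m.
Total head H = z₁ + ψ₁ + v₁²/2g = 189.93 + 59.23 + 0.041 = 249.20 m.
ψ₂ = H − z₂ − v₂²/2g = 249.20 − 193.12 − 0.093 = 55.99 m.
P₂ = ρgψ₂ = 1000 × 9.81 × 55.99 ≈ 549 kPa.

P₂ ≈ 549 kPa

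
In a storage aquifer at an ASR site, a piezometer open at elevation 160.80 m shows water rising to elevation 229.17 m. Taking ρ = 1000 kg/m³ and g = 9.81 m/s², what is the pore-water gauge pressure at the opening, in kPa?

P ≈ 671 kPa

Pressure head ψ = h − z = 229.17 − 160.80 = 68.37 m.
P = ρgψ = 1000 × 9.81 × 68.37 = 670710 Pa ≈ 671 kPa.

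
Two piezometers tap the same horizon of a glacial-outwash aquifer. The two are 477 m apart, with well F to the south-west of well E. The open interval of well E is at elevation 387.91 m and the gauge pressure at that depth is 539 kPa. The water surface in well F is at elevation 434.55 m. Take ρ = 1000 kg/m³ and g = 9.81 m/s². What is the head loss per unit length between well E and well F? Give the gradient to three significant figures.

Pressure head at well E: ψ = P/(ρg) = 539×1000 / (1000 × 9.81) = 54.94 m.
Total head at well E: h = z + ψ = 387.91 + 54.94 = 442.85 m.
Total head at well F: h = 434.55 m (water level in the piezometer is the total head).
Head difference: h(well E) − h(well F) = 442.85 − 434.55 = 8.30 m.
Hydraulic gradient: i = |Δh| / L = 8.30 / 477 = 0.0174.

i ≈ 0.0174 m/m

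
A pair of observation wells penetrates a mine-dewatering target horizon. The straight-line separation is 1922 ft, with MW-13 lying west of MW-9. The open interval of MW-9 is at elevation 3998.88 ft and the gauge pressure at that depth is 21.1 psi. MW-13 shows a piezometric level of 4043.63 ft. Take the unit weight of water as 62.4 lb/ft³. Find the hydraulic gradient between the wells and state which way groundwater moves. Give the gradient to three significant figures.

Pressure head at MW-9: ψ = 144·P/γ = 144 × 21.1 / 62.4 = 48.69 ft.
Total head at MW-9: h = z + ψ = 3998.88 + 48.69 = 4047.57 ft.
Total head at MW-13: h = 4043.63 ft (water level in the piezometer is the total head).
Head difference: h(MW-9) − h(MW-13) = 4047.57 − 4043.63 = 3.94 ft.
Hydraulic gradient: i = |Δh| / L = 3.94 / 1922 = 0.00205.
Flow is from higher to lower head: from MW-9 toward MW-13, i.e. toward the west.

i ≈ 0.00205; groundwater flows toward the west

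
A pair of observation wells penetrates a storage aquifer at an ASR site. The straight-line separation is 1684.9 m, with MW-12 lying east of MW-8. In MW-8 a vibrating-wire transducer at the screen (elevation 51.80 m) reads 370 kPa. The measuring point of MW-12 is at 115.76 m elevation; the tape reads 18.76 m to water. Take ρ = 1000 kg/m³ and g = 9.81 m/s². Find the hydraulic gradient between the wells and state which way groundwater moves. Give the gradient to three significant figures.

Pressure head at MW-8: ψ = P/(ρg) = 370×1000 / (1000 × 9.81) = 37.72 m.
Total head at MW-8: h = z + ψ = 51.80 + 37.72 = 89.52 m.
Total head at MW-12: h = 115.76 − 18.76 = 97.00 m.
Head difference: h(MW-8) − h(MW-12) = 89.52 − 97.00 = -7.48 m.
Hydraulic gradient: i = |Δh| / L = 7.48 / 1684.9 = 0.00444.
Flow is from higher to lower head: from MW-12 toward MW-8, i.e. toward the west.

i ≈ 0.00444; groundwater flows toward the west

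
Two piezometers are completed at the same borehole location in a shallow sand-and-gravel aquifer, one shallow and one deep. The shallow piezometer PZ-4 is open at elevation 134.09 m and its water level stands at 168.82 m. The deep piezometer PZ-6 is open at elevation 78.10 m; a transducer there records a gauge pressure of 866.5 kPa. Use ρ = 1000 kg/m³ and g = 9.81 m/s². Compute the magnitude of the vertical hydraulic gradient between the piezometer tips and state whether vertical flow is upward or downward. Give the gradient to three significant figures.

Total head at PZ-4: h = 168.82 m (water level in the standpipe).
Pressure head at PZ-6: ψ = P/(ρg) = 866.5×1000 / (1000 × 9.81) = 88.33 m.
Total head at PZ-6: h = z + ψ = 78.10 + 88.33 = 166.43 m.
Δh = h(PZ-4) − h(PZ-6) = 168.82 − 166.43 = 2.39 m.
Vertical separation Δz = 134.09 − 78.10 = 55.99 m.
|i_v| = |Δh| / Δz = 2.39 / 55.99 = 0.0427.
Head is higher in the shallow piezometer, so vertical flow is downward (recharge condition).

|i_v| ≈ 0.0427; vertical flow is downward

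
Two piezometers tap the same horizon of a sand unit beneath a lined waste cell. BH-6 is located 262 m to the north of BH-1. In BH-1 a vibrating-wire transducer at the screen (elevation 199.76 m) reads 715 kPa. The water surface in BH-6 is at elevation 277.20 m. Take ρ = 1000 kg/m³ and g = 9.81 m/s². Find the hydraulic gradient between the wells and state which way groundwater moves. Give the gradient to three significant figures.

Pressure head at BH-1: ψ = P/(ρg) = 715×1000 / (1000 × 9.81) = 72.88 m.
Total head at BH-1: h = z + ψ = 199.76 + 72.88 = 272.64 m.
Total head at BH-6: h = 277.20 m (water level in the piezometer is the total head).
Head difference: h(BH-1) − h(BH-6) = 272.64 − 277.20 = -4.56 m.
Hydraulic gradient: i = |Δh| / L = 4.56 / 262 = 0.0174.
Flow is from higher to lower head: from BH-6 toward BH-1, i.e. toward the south.

i ≈ 0.0174; groundwater flows toward the south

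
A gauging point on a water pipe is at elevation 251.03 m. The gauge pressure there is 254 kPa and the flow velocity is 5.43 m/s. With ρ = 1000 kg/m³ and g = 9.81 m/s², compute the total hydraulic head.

Pressure head ψ = P/(ρg) = 254×1000 / (1000 × 9.81) = 25.89 m.
Velocity head = v²/(2g) = 5.43² / (2 × 9.81) = 1.503 m.
h = z + ψ + v²/(2g) = 251.03 + 25.89 + 1.503 = 278.42 m.

h ≈ 278.42 m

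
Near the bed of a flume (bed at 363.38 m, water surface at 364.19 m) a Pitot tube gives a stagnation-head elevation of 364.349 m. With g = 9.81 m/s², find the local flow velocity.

Near the bed, under hydrostatic conditions, the piezometric head (z + ψ) equals the free-surface elevation, 364.19 m.
Velocity head = total − piezometric = 364.349 − 364.19 = 0.159 m.
v = √(2g·h_v) = √(2 × 9.81 × 0.159) = 1.77 m/s.

v ≈ 1.77 m/s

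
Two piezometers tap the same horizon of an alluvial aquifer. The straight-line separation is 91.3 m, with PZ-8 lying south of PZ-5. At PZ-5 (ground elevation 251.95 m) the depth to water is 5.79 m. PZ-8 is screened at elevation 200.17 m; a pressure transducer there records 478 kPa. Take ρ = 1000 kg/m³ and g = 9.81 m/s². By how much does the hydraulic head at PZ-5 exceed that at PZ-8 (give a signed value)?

Δh ≈ -2.74 m

Total head at PZ-5: h = 251.95 − 5.79 = 246.16 m.
Pressure head at PZ-8: ψ = P/(ρg) = 478×1000 / (1000 × 9.81) = 48.73 m.
Total head at PZ-8: h = z + ψ = 200.17 + 48.73 = 248.90 m.
Head difference: h(PZ-5) − h(PZ-8) = 246.16 − 248.90 = -2.74 m.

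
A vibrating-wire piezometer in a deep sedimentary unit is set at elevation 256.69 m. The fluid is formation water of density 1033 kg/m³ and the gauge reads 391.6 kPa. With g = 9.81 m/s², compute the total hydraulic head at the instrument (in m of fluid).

ψ = P/(ρg) = 391.6×1000 / (1033 × 9.81) = 38.64 m.
h = z + ψ = 256.69 + 38.64 = 295.33 m.

h ≈ 295.33 m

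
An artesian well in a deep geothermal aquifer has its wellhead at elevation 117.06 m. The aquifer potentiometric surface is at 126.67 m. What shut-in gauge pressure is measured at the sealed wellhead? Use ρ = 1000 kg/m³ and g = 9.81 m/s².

Head above the cap: Δh = 126.67 − 117.06 = 9.61 m.
P = ρgΔh = 1000 × 9.81 × 9.61 = 94274 Pa ≈ 94.3 kPa.

P ≈ 94.3 kPa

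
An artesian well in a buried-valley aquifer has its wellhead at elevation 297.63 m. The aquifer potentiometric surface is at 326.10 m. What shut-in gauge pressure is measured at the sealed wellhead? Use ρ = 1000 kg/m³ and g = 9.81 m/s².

Head above the cap: Δh = 326.10 − 297.63 = 28.47 m.
P = ρgΔh = 1000 × 9.81 × 28.47 = 279291 Pa ≈ 279 kPa.

P ≈ 279 kPa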